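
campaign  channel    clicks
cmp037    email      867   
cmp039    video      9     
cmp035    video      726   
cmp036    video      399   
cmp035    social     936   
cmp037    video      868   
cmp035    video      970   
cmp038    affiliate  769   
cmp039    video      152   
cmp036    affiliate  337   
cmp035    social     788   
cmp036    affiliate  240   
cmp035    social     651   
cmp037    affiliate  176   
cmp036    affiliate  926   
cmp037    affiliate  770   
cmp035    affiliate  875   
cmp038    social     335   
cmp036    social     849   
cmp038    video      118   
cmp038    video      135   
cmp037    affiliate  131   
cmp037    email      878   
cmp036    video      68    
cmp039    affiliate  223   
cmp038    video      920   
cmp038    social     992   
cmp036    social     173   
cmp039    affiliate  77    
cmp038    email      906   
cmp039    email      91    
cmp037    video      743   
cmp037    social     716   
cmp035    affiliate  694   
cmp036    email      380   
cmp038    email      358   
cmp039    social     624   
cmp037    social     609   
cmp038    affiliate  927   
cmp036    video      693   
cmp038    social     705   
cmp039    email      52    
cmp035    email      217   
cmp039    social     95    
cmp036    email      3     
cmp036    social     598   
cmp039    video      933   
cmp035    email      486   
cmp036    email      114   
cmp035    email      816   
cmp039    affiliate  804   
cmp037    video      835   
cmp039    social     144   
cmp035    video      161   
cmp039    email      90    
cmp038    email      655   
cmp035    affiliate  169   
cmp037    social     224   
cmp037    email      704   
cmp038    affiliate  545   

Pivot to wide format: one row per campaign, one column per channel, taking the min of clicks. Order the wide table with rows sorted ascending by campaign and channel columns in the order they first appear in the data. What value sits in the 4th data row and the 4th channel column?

545

With rows sorted ascending by campaign, row 4 is campaign=cmp038. channel columns in first-appearance order: email, video, social, affiliate; column 4 is affiliate.
Long rows with campaign=cmp038, channel=affiliate: min(769, 927, 545) = 545.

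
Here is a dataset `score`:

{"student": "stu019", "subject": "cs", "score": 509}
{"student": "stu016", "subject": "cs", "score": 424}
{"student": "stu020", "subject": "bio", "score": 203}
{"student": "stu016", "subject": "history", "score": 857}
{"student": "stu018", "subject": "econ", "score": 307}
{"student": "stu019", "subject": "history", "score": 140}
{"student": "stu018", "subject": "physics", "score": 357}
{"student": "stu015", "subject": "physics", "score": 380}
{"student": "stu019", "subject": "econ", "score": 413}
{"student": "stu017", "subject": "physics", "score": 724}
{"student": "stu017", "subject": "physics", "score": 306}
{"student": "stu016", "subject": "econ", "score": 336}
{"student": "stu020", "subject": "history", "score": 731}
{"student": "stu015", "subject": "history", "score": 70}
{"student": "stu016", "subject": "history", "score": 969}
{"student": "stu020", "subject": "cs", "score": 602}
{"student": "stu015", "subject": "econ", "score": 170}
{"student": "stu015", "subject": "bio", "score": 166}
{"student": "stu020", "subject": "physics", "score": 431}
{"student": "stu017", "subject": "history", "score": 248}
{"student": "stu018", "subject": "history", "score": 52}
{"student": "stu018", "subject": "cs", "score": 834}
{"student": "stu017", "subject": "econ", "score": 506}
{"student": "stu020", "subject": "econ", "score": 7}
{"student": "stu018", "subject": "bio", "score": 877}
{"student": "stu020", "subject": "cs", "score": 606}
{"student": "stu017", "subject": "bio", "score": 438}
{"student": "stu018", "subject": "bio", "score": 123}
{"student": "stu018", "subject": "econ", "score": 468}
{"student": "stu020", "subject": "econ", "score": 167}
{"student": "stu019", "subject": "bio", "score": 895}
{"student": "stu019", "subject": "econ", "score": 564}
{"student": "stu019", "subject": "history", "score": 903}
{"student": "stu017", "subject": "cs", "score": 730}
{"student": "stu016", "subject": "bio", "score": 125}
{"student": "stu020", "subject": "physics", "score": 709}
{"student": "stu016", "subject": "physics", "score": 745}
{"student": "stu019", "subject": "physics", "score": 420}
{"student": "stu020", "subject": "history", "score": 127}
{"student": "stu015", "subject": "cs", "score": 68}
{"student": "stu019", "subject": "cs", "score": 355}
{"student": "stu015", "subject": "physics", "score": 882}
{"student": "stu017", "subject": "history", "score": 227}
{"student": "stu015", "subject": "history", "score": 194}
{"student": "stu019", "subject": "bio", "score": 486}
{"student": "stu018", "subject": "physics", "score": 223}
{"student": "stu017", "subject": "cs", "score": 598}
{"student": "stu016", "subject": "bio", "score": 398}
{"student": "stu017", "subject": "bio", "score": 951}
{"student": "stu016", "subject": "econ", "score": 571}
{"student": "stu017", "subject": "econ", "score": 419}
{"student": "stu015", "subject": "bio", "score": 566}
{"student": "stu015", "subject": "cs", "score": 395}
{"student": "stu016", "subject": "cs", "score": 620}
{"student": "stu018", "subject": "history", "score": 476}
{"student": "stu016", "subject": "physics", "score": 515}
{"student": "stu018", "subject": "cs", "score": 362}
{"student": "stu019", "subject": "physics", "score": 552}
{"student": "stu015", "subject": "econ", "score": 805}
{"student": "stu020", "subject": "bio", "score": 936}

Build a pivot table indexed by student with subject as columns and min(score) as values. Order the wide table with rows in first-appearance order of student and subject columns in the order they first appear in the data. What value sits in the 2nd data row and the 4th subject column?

With rows in first-appearance order of student, row 2 is student=stu016. subject columns in first-appearance order: cs, bio, history, econ, physics; column 4 is econ.
Long rows with student=stu016, subject=econ: min(336, 571) = 336.

336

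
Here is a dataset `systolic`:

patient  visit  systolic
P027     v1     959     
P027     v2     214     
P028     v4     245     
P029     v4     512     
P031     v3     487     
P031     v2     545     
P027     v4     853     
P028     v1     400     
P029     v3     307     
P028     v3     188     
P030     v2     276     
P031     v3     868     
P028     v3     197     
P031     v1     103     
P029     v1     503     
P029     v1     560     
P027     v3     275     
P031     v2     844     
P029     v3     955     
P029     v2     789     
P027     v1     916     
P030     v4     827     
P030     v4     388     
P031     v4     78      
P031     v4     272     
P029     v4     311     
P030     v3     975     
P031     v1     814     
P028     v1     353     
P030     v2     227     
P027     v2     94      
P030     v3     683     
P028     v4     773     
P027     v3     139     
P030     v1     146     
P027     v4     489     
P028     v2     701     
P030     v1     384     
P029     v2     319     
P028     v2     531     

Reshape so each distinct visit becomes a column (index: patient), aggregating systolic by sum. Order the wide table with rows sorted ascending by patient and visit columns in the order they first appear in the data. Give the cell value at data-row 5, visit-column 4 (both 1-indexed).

With rows sorted ascending by patient, row 5 is patient=P031. visit columns in first-appearance order: v1, v2, v4, v3; column 4 is v3.
Long rows with patient=P031, visit=v3: 487 + 868 = 1355.

1355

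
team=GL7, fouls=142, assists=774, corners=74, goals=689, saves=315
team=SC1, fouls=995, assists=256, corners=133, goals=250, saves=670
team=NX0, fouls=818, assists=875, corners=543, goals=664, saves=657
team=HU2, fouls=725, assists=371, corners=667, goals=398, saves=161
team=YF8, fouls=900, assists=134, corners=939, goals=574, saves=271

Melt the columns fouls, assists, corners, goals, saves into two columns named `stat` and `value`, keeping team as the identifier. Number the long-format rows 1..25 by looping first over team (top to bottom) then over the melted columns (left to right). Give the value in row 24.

574

25 rows total (5 × 5). Row 24: index ⌊(24-1)/5⌋ = 4 into team → YF8; (24-1) mod 5 = 3 into the melted columns → goals.
So row 24 is (YF8, goals, 574); value = 574.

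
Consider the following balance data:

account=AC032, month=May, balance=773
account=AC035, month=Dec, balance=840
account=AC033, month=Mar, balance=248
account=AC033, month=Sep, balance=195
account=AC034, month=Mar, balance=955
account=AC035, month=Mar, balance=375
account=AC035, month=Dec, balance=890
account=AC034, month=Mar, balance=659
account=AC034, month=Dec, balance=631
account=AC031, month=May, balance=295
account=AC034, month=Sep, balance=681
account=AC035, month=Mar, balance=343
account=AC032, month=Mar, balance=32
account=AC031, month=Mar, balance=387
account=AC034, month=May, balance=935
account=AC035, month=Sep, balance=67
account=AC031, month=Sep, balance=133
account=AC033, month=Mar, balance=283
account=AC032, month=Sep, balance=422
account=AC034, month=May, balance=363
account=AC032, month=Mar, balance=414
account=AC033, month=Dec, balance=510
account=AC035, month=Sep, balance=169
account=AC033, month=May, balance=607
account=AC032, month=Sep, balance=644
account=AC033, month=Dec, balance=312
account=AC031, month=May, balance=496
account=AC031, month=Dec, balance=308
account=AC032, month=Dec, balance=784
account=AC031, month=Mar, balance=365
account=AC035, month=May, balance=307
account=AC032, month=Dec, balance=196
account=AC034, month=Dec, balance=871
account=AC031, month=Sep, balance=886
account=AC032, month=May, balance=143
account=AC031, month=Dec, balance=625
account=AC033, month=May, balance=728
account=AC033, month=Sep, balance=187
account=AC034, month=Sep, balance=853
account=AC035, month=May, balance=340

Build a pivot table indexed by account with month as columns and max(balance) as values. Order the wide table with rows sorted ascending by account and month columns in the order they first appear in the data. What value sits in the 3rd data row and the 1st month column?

728

With rows sorted ascending by account, row 3 is account=AC033. month columns in first-appearance order: May, Dec, Mar, Sep; column 1 is May.
Long rows with account=AC033, month=May: max(607, 728) = 728.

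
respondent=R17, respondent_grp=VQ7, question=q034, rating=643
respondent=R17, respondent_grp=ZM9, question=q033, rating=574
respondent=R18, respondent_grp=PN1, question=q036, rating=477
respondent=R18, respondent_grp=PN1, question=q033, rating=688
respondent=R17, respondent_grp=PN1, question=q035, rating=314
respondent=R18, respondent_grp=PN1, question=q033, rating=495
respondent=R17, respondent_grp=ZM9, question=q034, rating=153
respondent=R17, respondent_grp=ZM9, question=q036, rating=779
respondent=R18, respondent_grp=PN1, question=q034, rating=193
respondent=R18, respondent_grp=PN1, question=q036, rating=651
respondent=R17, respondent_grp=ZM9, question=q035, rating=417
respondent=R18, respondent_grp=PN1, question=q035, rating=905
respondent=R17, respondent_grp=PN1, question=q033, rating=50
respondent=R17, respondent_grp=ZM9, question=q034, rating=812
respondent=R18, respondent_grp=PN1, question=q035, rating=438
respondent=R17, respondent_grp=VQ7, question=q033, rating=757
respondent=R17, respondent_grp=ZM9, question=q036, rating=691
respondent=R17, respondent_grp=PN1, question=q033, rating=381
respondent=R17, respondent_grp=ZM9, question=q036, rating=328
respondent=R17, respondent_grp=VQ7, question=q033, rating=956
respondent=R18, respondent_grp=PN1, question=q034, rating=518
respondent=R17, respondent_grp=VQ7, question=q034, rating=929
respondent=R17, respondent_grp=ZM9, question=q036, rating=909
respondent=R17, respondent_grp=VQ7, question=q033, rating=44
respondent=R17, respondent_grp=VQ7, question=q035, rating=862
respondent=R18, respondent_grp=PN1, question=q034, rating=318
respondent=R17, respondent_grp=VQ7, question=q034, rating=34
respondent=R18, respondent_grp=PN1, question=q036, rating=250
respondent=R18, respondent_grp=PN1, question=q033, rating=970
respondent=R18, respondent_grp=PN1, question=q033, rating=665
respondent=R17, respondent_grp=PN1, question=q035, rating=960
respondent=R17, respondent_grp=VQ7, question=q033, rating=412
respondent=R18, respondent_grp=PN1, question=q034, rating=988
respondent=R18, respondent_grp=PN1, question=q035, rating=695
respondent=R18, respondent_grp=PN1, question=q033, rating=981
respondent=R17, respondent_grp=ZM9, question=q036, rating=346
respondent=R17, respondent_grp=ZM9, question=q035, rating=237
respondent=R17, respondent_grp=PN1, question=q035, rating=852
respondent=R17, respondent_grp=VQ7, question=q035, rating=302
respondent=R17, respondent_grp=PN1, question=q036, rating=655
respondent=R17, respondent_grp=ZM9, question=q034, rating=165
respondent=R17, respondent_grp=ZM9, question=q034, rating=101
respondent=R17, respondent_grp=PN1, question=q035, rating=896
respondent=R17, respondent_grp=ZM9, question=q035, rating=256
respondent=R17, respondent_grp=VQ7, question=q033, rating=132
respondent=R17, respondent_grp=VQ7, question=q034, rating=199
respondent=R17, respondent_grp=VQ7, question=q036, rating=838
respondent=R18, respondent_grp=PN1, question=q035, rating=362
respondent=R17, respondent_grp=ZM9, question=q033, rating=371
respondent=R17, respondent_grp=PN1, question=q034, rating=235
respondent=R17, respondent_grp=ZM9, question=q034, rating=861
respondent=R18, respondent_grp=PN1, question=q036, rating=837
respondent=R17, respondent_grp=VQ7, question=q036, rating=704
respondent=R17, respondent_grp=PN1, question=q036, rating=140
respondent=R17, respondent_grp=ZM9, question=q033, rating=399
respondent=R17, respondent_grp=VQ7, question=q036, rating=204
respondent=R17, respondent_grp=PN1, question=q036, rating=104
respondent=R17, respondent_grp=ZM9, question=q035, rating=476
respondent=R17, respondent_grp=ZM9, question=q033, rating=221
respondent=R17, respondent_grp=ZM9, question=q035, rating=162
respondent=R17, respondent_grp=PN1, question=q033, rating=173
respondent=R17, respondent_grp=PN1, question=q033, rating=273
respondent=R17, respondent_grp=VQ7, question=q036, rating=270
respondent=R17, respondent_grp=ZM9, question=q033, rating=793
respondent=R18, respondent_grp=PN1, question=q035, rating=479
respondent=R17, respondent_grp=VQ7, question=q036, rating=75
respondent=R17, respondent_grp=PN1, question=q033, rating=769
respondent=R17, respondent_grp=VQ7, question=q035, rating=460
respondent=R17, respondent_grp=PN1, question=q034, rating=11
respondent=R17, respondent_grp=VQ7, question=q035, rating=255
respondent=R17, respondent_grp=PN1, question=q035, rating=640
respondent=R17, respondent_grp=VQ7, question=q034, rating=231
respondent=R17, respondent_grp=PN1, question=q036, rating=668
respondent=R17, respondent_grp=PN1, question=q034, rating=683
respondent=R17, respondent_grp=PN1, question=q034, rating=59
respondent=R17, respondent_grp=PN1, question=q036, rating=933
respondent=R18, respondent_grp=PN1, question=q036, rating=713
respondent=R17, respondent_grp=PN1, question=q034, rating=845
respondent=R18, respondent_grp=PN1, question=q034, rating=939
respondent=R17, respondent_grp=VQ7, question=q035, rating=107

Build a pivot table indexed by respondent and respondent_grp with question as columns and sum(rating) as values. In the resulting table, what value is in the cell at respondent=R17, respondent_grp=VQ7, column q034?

2036

Rows with respondent=R17, respondent_grp=VQ7 and question=q034: rating values are 643, 929, 34, 199, 231.
643 + 929 + 34 + 199 + 231 = 2036.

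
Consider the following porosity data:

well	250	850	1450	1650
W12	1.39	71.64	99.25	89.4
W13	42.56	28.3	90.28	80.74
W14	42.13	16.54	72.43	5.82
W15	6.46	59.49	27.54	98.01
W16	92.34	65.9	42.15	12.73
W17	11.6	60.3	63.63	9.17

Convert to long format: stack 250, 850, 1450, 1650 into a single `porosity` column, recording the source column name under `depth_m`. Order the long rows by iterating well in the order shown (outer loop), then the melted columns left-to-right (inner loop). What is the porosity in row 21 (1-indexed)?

11.6

24 rows total (6 × 4). Row 21: index ⌊(21-1)/4⌋ = 5 into well → W17; (21-1) mod 4 = 0 into the melted columns → 250.
So row 21 is (W17, 250, 11.6); porosity = 11.6.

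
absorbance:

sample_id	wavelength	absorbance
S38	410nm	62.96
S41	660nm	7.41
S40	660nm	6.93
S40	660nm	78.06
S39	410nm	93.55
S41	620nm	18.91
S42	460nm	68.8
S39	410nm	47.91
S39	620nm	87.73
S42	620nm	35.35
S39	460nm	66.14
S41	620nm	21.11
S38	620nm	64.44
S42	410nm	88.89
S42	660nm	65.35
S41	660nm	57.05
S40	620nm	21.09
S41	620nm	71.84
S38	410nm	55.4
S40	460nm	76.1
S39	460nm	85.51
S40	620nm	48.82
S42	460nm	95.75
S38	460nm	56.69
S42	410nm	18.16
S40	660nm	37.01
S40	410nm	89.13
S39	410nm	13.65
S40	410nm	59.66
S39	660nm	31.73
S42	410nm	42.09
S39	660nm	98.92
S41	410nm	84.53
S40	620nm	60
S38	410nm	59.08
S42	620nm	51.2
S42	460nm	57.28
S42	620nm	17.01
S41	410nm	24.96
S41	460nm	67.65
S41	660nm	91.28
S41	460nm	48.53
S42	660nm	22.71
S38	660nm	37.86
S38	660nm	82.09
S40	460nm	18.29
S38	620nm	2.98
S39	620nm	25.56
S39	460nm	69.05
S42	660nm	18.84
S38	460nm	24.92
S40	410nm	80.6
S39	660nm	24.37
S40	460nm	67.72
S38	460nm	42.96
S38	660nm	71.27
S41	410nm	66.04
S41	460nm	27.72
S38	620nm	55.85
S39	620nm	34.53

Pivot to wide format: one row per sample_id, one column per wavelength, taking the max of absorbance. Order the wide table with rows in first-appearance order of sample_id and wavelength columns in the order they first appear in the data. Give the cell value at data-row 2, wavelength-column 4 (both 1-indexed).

With rows in first-appearance order of sample_id, row 2 is sample_id=S41. wavelength columns in first-appearance order: 410nm, 660nm, 620nm, 460nm; column 4 is 460nm.
Long rows with sample_id=S41, wavelength=460nm: max(67.65, 48.53, 27.72) = 67.65.

67.65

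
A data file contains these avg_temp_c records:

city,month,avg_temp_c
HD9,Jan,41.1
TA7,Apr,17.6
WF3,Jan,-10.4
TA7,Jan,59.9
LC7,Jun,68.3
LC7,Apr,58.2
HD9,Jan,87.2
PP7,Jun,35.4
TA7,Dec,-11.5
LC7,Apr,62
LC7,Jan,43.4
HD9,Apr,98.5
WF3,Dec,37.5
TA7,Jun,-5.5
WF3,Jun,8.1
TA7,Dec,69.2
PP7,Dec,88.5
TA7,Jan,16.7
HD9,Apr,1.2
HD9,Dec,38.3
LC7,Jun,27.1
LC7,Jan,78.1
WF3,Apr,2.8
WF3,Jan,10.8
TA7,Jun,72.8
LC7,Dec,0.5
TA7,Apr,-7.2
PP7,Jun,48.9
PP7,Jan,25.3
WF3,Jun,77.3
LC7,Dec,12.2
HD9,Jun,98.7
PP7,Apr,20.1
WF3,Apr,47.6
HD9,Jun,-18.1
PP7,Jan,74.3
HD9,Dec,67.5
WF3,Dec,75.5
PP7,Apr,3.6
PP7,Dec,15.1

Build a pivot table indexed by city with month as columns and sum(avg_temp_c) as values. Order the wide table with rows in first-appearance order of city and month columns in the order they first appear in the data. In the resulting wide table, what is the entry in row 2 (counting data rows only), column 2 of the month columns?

10.4

With rows in first-appearance order of city, row 2 is city=TA7. month columns in first-appearance order: Jan, Apr, Jun, Dec; column 2 is Apr.
Long rows with city=TA7, month=Apr: 17.6 + -7.2 = 10.4.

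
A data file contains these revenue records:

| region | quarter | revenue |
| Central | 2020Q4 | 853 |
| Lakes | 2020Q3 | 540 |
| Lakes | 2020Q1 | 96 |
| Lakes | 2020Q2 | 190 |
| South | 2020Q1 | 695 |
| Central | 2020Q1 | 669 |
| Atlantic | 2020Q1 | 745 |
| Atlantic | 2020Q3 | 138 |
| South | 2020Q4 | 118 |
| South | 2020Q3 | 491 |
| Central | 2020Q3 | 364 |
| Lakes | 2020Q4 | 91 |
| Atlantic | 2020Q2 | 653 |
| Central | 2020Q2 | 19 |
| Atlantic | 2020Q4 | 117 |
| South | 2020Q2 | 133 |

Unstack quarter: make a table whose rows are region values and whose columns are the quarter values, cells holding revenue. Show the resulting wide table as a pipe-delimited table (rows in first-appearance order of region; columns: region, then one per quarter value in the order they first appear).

| region | 2020Q4 | 2020Q3 | 2020Q1 | 2020Q2 |
| Central | 853 | 364 | 669 | 19 |
| Lakes | 91 | 540 | 96 | 190 |
| South | 118 | 491 | 695 | 133 |
| Atlantic | 117 | 138 | 745 | 653 |

Columns: region plus the 4 distinct quarter values (2020Q4, 2020Q3, 2020Q1, 2020Q2).
For example, row Central column 2020Q4 takes revenue=853 from the long row (Central, 2020Q4).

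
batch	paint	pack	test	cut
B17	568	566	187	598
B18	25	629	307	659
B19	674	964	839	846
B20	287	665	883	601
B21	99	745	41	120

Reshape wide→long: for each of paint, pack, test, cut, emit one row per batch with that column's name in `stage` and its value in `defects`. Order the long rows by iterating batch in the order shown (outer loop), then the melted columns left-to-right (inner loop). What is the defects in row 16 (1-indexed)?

20 rows total (5 × 4). Row 16: index ⌊(16-1)/4⌋ = 3 into batch → B20; (16-1) mod 4 = 3 into the melted columns → cut.
So row 16 is (B20, cut, 601); defects = 601.

601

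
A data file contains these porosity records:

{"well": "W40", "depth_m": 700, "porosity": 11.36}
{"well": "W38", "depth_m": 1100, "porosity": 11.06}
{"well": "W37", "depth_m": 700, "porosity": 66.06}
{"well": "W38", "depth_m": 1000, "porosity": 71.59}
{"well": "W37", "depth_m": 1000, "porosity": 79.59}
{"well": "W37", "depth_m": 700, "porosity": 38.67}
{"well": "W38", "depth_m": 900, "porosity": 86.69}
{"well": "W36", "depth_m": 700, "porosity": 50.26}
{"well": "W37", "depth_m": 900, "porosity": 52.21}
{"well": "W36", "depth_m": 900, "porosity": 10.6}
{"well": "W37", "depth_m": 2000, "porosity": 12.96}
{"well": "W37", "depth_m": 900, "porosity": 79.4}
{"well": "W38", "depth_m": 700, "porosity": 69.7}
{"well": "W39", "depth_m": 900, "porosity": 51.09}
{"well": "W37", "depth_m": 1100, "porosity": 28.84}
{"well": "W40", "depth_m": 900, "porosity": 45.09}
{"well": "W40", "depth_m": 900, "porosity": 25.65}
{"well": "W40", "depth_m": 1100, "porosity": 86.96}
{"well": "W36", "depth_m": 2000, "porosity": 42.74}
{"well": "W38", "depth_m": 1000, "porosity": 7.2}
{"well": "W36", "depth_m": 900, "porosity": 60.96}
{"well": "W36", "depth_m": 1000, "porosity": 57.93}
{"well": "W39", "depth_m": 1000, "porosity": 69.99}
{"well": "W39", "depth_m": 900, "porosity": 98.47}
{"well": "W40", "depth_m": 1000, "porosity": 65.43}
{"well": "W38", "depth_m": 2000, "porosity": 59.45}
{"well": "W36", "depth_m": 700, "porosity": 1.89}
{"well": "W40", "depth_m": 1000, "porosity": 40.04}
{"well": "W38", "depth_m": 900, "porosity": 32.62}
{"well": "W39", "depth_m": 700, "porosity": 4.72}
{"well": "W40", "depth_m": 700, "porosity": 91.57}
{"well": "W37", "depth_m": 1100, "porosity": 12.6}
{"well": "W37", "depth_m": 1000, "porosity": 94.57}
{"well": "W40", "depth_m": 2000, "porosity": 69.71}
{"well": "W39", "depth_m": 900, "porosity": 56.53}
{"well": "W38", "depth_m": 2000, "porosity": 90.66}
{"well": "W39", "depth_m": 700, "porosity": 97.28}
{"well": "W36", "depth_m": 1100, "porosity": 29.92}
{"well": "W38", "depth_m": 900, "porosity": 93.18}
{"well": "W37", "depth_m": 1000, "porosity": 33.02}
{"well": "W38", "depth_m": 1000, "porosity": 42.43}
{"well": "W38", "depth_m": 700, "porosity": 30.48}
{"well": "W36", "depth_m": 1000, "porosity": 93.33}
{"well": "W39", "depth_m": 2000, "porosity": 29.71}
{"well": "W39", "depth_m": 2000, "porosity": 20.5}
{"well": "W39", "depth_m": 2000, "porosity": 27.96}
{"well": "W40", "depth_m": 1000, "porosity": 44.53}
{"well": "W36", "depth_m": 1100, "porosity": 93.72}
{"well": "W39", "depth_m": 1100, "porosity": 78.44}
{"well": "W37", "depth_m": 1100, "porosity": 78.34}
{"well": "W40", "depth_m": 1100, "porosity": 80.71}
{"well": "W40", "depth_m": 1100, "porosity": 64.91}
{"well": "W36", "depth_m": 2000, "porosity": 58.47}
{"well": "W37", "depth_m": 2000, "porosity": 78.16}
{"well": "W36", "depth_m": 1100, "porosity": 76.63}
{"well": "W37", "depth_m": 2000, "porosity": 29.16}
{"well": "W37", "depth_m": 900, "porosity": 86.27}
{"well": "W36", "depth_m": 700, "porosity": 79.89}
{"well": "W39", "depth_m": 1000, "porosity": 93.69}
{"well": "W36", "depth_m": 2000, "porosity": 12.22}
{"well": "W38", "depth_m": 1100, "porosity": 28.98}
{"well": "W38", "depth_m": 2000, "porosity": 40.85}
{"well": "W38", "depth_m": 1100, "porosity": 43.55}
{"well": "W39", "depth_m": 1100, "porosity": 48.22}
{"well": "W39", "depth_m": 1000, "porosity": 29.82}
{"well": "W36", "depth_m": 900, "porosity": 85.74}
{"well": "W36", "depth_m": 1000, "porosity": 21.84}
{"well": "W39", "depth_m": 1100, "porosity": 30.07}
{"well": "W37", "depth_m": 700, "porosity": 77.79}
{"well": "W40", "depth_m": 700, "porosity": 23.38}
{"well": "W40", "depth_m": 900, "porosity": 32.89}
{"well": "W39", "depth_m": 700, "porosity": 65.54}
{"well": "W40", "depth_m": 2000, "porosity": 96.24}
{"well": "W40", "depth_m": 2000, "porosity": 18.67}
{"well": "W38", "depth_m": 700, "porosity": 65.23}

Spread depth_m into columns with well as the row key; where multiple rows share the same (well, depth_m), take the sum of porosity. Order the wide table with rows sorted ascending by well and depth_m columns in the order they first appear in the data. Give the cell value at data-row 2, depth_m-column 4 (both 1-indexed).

217.88

With rows sorted ascending by well, row 2 is well=W37. depth_m columns in first-appearance order: 700, 1100, 1000, 900, 2000; column 4 is 900.
Long rows with well=W37, depth_m=900: 52.21 + 79.4 + 86.27 = 217.88.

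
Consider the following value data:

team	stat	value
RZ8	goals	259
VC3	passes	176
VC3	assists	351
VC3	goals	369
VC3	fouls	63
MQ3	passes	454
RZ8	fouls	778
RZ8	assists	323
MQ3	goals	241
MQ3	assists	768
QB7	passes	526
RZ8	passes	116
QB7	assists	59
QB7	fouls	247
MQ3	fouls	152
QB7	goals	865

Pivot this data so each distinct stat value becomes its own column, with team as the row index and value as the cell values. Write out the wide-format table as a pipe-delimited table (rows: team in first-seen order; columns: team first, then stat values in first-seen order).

Columns: team plus the 4 distinct stat values (goals, passes, assists, fouls).
For example, row RZ8 column goals takes value=259 from the long row (RZ8, goals).

| team | goals | passes | assists | fouls |
| RZ8 | 259 | 116 | 323 | 778 |
| VC3 | 369 | 176 | 351 | 63 |
| MQ3 | 241 | 454 | 768 | 152 |
| QB7 | 865 | 526 | 59 | 247 |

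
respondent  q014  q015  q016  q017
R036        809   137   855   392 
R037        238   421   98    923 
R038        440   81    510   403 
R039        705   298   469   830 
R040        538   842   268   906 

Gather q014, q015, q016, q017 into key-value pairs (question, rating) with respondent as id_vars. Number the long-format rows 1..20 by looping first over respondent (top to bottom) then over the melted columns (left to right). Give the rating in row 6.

421

20 rows total (5 × 4). Row 6: index ⌊(6-1)/4⌋ = 1 into respondent → R037; (6-1) mod 4 = 1 into the melted columns → q015.
So row 6 is (R037, q015, 421); rating = 421.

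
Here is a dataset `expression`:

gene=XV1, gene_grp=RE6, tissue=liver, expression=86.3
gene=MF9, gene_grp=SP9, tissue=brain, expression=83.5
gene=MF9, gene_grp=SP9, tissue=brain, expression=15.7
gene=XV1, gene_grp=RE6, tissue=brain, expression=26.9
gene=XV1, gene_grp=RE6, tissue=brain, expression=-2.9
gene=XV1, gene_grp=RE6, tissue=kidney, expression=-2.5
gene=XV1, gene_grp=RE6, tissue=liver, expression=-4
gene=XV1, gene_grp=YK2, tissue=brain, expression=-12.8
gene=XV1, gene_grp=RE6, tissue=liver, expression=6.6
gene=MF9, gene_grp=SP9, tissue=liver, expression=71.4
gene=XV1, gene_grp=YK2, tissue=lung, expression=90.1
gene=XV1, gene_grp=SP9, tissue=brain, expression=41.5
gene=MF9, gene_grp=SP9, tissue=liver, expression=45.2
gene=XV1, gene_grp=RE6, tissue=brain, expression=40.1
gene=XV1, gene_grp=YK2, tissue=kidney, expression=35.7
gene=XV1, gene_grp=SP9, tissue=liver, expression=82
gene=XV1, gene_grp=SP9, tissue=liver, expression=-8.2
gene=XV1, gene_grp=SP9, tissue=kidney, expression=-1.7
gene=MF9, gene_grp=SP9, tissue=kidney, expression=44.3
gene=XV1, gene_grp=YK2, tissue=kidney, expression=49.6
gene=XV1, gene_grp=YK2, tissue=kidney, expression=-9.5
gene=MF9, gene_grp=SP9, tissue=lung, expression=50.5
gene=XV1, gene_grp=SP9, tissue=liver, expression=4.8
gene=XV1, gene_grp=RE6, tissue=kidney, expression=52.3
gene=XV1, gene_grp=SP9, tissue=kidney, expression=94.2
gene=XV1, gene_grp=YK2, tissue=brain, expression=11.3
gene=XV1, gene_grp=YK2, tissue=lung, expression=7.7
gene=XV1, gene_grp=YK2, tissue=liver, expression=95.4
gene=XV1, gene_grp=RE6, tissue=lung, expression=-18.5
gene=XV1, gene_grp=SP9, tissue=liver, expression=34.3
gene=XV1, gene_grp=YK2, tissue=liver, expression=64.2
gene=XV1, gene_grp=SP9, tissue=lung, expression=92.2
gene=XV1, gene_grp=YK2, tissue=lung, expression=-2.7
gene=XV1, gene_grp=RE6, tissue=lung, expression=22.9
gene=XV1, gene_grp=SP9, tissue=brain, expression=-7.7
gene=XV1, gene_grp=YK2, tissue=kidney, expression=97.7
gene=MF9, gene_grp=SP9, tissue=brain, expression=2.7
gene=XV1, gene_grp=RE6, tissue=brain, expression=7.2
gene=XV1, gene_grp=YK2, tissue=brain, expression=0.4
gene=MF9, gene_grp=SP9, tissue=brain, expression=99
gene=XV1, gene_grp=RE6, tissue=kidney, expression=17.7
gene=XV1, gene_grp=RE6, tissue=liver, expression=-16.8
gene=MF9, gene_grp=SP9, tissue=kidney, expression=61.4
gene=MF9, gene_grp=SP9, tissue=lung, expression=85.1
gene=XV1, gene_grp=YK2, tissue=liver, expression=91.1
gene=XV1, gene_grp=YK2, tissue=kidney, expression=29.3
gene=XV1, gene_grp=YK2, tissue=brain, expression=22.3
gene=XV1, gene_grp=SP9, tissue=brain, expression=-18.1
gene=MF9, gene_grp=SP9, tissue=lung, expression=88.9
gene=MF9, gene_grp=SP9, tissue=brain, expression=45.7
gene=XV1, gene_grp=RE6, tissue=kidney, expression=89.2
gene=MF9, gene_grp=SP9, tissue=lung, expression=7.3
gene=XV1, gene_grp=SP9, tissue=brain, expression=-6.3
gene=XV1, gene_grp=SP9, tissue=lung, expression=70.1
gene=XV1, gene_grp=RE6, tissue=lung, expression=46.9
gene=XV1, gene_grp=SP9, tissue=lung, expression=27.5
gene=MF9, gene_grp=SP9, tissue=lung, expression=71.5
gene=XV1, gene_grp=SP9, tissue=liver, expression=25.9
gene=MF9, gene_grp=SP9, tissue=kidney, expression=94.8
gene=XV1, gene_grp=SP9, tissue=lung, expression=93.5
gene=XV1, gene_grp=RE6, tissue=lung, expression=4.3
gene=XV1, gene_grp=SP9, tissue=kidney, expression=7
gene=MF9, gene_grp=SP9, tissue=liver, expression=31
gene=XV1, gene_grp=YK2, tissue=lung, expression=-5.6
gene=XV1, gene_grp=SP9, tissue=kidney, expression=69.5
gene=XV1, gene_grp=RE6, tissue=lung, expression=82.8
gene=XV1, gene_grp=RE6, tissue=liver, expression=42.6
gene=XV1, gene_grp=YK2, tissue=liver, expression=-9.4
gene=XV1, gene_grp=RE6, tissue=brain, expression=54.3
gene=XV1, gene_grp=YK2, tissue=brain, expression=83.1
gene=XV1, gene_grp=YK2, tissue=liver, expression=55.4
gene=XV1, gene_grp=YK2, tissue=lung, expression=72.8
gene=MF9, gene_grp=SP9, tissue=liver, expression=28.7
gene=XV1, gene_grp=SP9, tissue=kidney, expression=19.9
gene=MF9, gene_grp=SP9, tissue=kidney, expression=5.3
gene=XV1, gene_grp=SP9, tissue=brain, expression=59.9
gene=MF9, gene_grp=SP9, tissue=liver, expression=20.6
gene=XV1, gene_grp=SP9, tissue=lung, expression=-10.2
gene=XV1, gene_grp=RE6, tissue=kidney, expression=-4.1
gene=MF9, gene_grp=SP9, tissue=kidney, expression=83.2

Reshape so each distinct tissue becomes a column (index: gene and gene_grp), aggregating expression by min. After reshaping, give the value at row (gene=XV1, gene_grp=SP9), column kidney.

-1.7

Rows with gene=XV1, gene_grp=SP9 and tissue=kidney: expression values are -1.7, 94.2, 7, 69.5, 19.9.
min(-1.7, 94.2, 7, 69.5, 19.9) = -1.7.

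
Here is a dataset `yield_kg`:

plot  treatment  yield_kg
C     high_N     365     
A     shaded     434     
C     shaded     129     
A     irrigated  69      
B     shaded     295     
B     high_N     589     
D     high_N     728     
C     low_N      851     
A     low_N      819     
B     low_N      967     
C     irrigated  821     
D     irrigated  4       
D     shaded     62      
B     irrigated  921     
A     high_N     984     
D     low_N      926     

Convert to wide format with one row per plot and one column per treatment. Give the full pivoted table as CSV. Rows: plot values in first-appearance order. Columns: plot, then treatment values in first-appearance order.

Columns: plot plus the 4 distinct treatment values (high_N, shaded, irrigated, low_N).
For example, row C column high_N takes yield_kg=365 from the long row (C, high_N).

plot,high_N,shaded,irrigated,low_N
C,365,129,821,851
A,984,434,69,819
B,589,295,921,967
D,728,62,4,926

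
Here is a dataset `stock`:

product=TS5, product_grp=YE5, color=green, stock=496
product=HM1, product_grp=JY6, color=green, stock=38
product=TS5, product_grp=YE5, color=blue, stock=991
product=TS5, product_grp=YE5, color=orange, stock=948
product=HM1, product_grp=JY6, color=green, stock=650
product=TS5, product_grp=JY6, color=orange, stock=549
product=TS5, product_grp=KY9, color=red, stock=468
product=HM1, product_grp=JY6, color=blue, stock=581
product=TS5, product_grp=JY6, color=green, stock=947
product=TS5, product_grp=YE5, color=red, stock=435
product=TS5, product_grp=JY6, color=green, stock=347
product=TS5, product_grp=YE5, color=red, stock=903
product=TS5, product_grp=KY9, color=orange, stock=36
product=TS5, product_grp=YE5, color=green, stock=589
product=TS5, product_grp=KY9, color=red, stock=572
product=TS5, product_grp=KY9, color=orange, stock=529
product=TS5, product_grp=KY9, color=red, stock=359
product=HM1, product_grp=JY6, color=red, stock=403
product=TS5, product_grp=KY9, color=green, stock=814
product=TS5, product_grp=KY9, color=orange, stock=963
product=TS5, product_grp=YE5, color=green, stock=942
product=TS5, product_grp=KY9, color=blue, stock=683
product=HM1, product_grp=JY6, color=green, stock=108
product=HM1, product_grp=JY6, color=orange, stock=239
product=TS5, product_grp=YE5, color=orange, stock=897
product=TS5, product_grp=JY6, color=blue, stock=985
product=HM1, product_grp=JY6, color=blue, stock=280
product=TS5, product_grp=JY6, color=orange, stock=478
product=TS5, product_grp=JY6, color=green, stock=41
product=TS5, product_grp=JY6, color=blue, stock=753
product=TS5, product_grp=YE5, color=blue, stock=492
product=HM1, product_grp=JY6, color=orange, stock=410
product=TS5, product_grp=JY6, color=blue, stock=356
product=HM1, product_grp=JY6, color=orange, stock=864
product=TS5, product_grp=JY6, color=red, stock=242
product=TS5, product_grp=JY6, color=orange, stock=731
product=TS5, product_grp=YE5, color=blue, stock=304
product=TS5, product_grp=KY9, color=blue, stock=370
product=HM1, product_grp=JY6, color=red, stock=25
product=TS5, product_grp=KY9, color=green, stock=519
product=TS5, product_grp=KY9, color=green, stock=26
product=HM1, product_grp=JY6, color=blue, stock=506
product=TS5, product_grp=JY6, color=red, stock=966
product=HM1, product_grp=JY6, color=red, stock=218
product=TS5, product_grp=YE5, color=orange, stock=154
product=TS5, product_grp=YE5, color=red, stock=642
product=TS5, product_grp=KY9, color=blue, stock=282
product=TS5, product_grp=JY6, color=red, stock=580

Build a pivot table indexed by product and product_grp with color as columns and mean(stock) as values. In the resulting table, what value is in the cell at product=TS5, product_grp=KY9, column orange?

509.33

Rows with product=TS5, product_grp=KY9 and color=orange: stock values are 36, 529, 963.
(36 + 529 + 963) / 3 = 509.33.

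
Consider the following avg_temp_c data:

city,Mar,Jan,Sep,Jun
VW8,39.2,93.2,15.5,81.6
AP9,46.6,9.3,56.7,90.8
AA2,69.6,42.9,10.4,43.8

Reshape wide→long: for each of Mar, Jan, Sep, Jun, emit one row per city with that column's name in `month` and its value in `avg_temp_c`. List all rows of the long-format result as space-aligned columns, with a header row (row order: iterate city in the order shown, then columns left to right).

city  month  avg_temp_c
VW8   Mar    39.2      
VW8   Jan    93.2      
VW8   Sep    15.5      
VW8   Jun    81.6      
AP9   Mar    46.6      
AP9   Jan    9.3       
AP9   Sep    56.7      
AP9   Jun    90.8      
AA2   Mar    69.6      
AA2   Jan    42.9      
AA2   Sep    10.4      
AA2   Jun    43.8      

Each (city, column) pair becomes one row: 3 × 4 = 12 rows.
For example, (VW8, Mar) → avg_temp_c=39.2.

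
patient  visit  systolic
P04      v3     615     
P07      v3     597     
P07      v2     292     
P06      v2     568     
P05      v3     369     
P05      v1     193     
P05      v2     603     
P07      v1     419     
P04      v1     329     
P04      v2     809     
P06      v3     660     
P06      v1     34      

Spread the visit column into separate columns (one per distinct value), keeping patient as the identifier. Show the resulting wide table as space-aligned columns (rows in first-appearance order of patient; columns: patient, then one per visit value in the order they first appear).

Columns: patient plus the 3 distinct visit values (v3, v2, v1).
For example, row P04 column v3 takes systolic=615 from the long row (P04, v3).

patient  v3   v2   v1 
P04      615  809  329
P07      597  292  419
P06      660  568  34 
P05      369  603  193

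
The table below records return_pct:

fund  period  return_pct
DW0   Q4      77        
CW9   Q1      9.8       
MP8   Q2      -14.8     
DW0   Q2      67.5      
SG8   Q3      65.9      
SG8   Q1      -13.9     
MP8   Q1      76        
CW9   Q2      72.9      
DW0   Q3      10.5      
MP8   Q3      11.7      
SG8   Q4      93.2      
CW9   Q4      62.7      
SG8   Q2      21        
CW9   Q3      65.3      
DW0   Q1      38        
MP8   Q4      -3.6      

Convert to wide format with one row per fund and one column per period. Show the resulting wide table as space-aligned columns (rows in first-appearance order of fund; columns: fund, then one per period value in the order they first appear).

Columns: fund plus the 4 distinct period values (Q4, Q1, Q2, Q3).
For example, row DW0 column Q4 takes return_pct=77 from the long row (DW0, Q4).

fund  Q4    Q1     Q2     Q3  
DW0   77    38     67.5   10.5
CW9   62.7  9.8    72.9   65.3
MP8   -3.6  76     -14.8  11.7
SG8   93.2  -13.9  21     65.9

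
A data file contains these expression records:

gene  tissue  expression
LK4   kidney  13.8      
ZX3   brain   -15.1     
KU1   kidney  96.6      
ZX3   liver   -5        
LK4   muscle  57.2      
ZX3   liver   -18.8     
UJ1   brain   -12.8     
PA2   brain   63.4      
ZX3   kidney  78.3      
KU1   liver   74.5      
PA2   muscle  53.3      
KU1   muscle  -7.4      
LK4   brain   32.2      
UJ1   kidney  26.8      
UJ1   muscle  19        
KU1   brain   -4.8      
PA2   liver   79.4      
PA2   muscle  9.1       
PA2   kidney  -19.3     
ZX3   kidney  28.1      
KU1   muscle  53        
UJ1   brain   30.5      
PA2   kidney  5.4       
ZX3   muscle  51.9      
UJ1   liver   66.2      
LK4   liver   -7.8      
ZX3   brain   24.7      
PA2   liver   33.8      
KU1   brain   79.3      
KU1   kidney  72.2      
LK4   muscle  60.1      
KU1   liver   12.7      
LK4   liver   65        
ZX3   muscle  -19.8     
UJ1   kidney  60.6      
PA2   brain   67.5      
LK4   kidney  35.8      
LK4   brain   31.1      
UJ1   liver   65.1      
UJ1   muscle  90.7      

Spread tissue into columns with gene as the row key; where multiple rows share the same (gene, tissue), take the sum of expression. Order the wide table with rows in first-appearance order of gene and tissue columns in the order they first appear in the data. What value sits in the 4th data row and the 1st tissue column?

With rows in first-appearance order of gene, row 4 is gene=UJ1. tissue columns in first-appearance order: kidney, brain, liver, muscle; column 1 is kidney.
Long rows with gene=UJ1, tissue=kidney: 26.8 + 60.6 = 87.4.

87.4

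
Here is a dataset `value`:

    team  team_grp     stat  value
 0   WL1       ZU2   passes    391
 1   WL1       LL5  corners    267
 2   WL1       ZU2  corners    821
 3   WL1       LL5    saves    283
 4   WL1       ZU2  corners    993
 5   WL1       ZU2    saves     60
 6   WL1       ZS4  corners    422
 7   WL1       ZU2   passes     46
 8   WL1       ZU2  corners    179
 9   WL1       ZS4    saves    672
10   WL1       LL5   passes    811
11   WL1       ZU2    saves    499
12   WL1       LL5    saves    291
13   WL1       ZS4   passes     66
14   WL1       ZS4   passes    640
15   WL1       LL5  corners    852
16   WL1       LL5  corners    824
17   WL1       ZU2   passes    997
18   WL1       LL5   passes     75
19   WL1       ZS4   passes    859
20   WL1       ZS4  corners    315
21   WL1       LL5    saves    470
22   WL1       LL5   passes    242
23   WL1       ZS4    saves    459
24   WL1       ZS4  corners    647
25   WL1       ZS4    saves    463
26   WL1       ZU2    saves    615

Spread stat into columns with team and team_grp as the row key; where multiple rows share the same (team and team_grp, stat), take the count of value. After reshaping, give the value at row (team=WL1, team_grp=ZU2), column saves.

3

Rows with team=WL1, team_grp=ZU2 and stat=saves: value values are 60, 499, 615.
3 rows match — count = 3.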